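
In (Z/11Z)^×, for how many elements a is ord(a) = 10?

φ(11) = 11 − 1 = 10 = 2 · 5.
(Z/11Z)^× is cyclic (|G| = 10); a cyclic group of order m has exactly φ(d) elements of each order d | m, and none otherwise.
10 = 2 · 5 divides 10, and φ(10) = 4.

4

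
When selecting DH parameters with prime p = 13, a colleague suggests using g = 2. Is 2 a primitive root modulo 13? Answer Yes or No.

Yes

φ(13) = 13 − 1 = 12 = 2^2 · 3.
An element g generates (Z/13Z)^× iff g^(12/q) ≢ 1 (mod 13) for each prime q ∈ {2, 3}.
2^6 ≡ 12 (mod 13)  [q = 2: ≢ 1 ✓]
2^4 ≡ 3 (mod 13)  [q = 3: ≢ 1 ✓]
None equal 1, so ord_13(2) = 12: 2 is a primitive root.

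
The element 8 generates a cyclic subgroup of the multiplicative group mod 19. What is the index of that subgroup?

3

The order of 8 must divide φ(19) = 19 − 1 = 18 = 2 · 3^2.
Divisors of 18: 1, 2, 3, 6, 9, 18.
Compute 8^d (mod 19) for the divisors d until we hit 1:
8^1 ≡ 8 (mod 19)
8^2 ≡ 7 (mod 19)
8^3 ≡ 18 (mod 19)
8^6 ≡ 1 (mod 19) ✓
The order of 8 is 6, so the subgroup it generates has 6 elements.
Index = |(Z/19Z)^×| / |⟨8⟩| = 18 / 6 = 3.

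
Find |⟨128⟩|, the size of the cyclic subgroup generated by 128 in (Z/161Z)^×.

33

Since 128 ∈ (Z/161Z)^×, its order divides φ(161) = φ(7·23) = (7−1)·(23−1) = 6·22 = 132 = 2^2 · 3 · 11.
Divisors of 132: 1, 2, 3, 4, 6, 11, 12, 22, 33, 44, 66, 132.
Compute 128^d (mod 161) for the divisors d until we hit 1:
128^1 ≡ 128
128^2 ≡ 123
128^3 ≡ 127
128^4 ≡ 156
128^6 ≡ 29
128^11 ≡ 116
128^12 ≡ 36
128^22 ≡ 93
128^33 ≡ 1
Hence ord(128) = 33.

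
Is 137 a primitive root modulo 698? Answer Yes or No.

φ(698) = φ(2)·φ(349) = 1·348 = 348 = 2^2 · 3 · 29.
It suffices to check that the order of 137 is not a proper divisor of 348: compute 137^(348/q) for q ∈ {2, 3, 29}.
137^174 ≡ 697 (mod 698)  [q = 2: ≢ 1 ✓]
137^116 ≡ 471 (mod 698)  [q = 3: ≢ 1 ✓]
137^12 ≡ 285 (mod 698)  [q = 29: ≢ 1 ✓]
None equal 1, so ord_698(137) = 348: 137 is a primitive root.

Yes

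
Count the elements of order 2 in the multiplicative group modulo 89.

φ(89) = 89 − 1 = 88 = 2^3 · 11.
(Z/89Z)^× is cyclic (|G| = 88); a cyclic group of order m has exactly φ(d) elements of each order d | m, and none otherwise.
2 | 88, and φ(2) = 2 − 1 = 1.

1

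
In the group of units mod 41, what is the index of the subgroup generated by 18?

8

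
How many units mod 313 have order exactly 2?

φ(313) = 313 − 1 = 312 = 2^3 · 3 · 13.
Since (Z/313Z)^× is cyclic of order 312, the number of elements of order d is φ(d) when d | 312 and 0 otherwise.
2 | 312, and φ(2) = 2 − 1 = 1.

1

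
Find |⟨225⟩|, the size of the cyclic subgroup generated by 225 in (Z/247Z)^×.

18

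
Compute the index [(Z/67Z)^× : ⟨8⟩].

ord(8) | φ(67) = 67 − 1 = 66 = 2 · 3 · 11.
Divisors of 66: 1, 2, 3, 6, 11, 22, 33, 66.
Check 8^d mod 67 for each divisor in increasing order:
8^1 ≡ 8 (mod 67)
8^2 ≡ 64 (mod 67)
8^3 ≡ 43 (mod 67)
8^6 ≡ 40 (mod 67)
8^11 ≡ 66 (mod 67)
8^22 ≡ 1 (mod 67) ✓
Thus |⟨8⟩| = ord(8) = 22.
[(Z/67Z)^× : ⟨8⟩] = 66/22 = 3.

3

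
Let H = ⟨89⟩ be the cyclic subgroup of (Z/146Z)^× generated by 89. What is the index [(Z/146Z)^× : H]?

ord(89) | φ(146) = φ(2)·φ(73) = 1·72 = 72 = 2^3 · 3^2.
Divisors of 72: 1, 2, 3, 4, 6, 8, 9, 12, 18, 24, 36, 72.
Compute 89^d (mod 146) for the divisors d until we hit 1:
89^1 ≡ 89
89^2 ≡ 37
89^3 ≡ 81
89^4 ≡ 55
89^6 ≡ 137
89^8 ≡ 105
89^9 ≡ 1
The order of 89 is 9, so the subgroup it generates has 9 elements.
[(Z/146Z)^× : ⟨89⟩] = 72/9 = 8.

8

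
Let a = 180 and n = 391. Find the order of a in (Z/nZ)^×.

176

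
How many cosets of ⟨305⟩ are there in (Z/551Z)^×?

18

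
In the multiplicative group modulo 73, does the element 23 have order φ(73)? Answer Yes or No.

φ(73) = 73 − 1 = 72 = 2^3 · 3^2.
23 is a primitive root mod 73 iff 23^(φ(73)/q) ≢ 1 for every prime q | φ(73), i.e. q ∈ {2, 3}.
23^36 ≡ 1 (mod 73)  [q = 2: ≡ 1 ✗]
23^24 ≡ 8 (mod 73)  [q = 3: ≢ 1 ✓]
23^36 ≡ 1 shows ord(23) | 36, strictly less than φ(73); not a primitive root.

No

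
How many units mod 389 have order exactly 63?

0

φ(389) = 389 − 1 = 388 = 2^2 · 97.
In a cyclic group of order 388, there are φ(d) elements of order d for each divisor d of 388, and zero for non-divisors.
Here 388 is not a multiple of 63, so there are no elements of order 63.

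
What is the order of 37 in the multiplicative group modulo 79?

Since 37 ∈ (Z/79Z)^×, its order divides φ(79) = 79 − 1 = 78 = 2 · 3 · 13.
Divisors of 78: 1, 2, 3, 6, 13, 26, 39, 78.
Test each divisor d:
37^1 ≡ 37 (mod 79)
37^2 ≡ 26 (mod 79)
37^3 ≡ 14 (mod 79)
37^6 ≡ 38 (mod 79)
37^13 ≡ 24 (mod 79)
37^26 ≡ 23 (mod 79)
37^39 ≡ 78 (mod 79)
37^78 ≡ 1 (mod 79) ✓
Therefore the multiplicative order of 37 modulo 79 is 78.

78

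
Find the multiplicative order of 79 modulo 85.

By Lagrange's theorem, ord_85(79) divides φ(85) = φ(5·17) = (5−1)·(17−1) = 4·16 = 64 = 2^6.
Divisors of 64: 1, 2, 4, 8, 16, 32, 64.
Evaluate successive powers at the divisors of 64:
79^1 ≡ 79 (mod 85)
79^2 ≡ 36 (mod 85)
79^4 ≡ 21 (mod 85)
79^8 ≡ 16 (mod 85)
79^16 ≡ 1 (mod 85) ✓
Hence ord(79) = 16.

16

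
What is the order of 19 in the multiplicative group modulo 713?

330

By Lagrange's theorem, ord_713(19) divides φ(713) = φ(23·31) = (23−1)·(31−1) = 22·30 = 660 = 2^2 · 3 · 5 · 11.
Divisors of 660: 1, 2, 3, 4, 5, 6, 10, 11, 12, 15, 20, 22, 30, 33, 44, 55, 60, 66, 110, 132, 165, 220, 330, 660.
Evaluate successive powers at the divisors of 660:
19^1 ≡ 19 (mod 713)
19^2 ≡ 361 (mod 713)
19^3 ≡ 442 (mod 713)
19^4 ≡ 555 (mod 713)
19^5 ≡ 563 (mod 713)
19^6 ≡ 2 (mod 713)
19^10 ≡ 397 (mod 713)
19^11 ≡ 413 (mod 713)
19^12 ≡ 4 (mod 713)
19^15 ≡ 342 (mod 713)
19^20 ≡ 36 (mod 713)
19^22 ≡ 162 (mod 713)
19^30 ≡ 32 (mod 713)
19^33 ≡ 597 (mod 713)
19^44 ≡ 576 (mod 713)
19^55 ≡ 459 (mod 713)
19^60 ≡ 311 (mod 713)
19^66 ≡ 622 (mod 713)
19^110 ≡ 346 (mod 713)
19^132 ≡ 438 (mod 713)
19^165 ≡ 528 (mod 713)
19^220 ≡ 645 (mod 713)
19^330 ≡ 1 (mod 713) ✓
Hence ord(19) = 330.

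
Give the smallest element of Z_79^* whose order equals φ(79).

3

φ(79) = 79 − 1 = 78 = 2 · 3 · 13.
Test candidates g = 2, 3, … against the prime factors q ∈ {2, 3, 13} of φ(79): g is a generator iff g^(78/q) ≢ 1 for every such q.
g = 2: 2^39 ≡ 1 — hits 1, so not a primitive root.
g = 3: 3^39 ≡ 78; 3^26 ≡ 23; 3^6 ≡ 18 — none is 1, so 3 is a primitive root.
So 3 is the smallest generator of (Z/79Z)^×.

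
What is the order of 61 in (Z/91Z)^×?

Since 61 ∈ (Z/91Z)^×, its order divides φ(91) = φ(7·13) = (7−1)·(13−1) = 6·12 = 72 = 2^3 · 3^2.
Divisors of 72: 1, 2, 3, 4, 6, 8, 9, 12, 18, 24, 36, 72.
Evaluate successive powers at the divisors of 72:
61^1 ≡ 61 (mod 91)
61^2 ≡ 81 (mod 91)
61^3 ≡ 27 (mod 91)
61^4 ≡ 9 (mod 91)
61^6 ≡ 1 (mod 91) ✓
Therefore the multiplicative order of 61 modulo 91 is 6.

6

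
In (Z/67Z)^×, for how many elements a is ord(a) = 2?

1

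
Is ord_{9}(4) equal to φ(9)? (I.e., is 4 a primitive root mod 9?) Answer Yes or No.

No

φ(9) = φ(3^2) = 3·(3−1) = 6 = 2 · 3.
4 is a primitive root mod 9 iff 4^(φ(9)/q) ≢ 1 for every prime q | φ(9), i.e. q ∈ {2, 3}.
4^3 ≡ 1 (mod 9)  [q = 2: ≡ 1 ✗]
4^2 ≡ 7 (mod 9)  [q = 3: ≢ 1 ✓]
The check at q = 2 fails, so 4 generates a proper subgroup.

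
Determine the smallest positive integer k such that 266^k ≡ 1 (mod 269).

By Lagrange's theorem, ord_269(266) divides φ(269) = 269 − 1 = 268 = 2^2 · 67.
Divisors of 268: 1, 2, 4, 67, 134, 268.
Test each divisor d:
266^1 ≡ 266 (mod 269)
266^2 ≡ 9 (mod 269)
266^4 ≡ 81 (mod 269)
266^67 ≡ 82 (mod 269)
266^134 ≡ 268 (mod 269)
266^268 ≡ 1 (mod 269) ✓
Hence ord(266) = 268.

268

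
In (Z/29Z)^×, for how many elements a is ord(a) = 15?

0

φ(29) = 29 − 1 = 28 = 2^2 · 7.
Since (Z/29Z)^× is cyclic of order 28, the number of elements of order d is φ(d) when d | 28 and 0 otherwise.
Since 15 ∤ 28, the count is 0.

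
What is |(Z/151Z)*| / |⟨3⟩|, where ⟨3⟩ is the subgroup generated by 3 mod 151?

Since 3 ∈ (Z/151Z)^×, its order divides φ(151) = 151 − 1 = 150 = 2 · 3 · 5^2.
Divisors of 150: 1, 2, 3, 5, 6, 10, 15, 25, 30, 50, 75, 150.
Test each divisor d:
3^1 ≡ 3 (mod 151)
3^2 ≡ 9 (mod 151)
3^3 ≡ 27 (mod 151)
3^5 ≡ 92 (mod 151)
3^6 ≡ 125 (mod 151)
3^10 ≡ 8 (mod 151)
3^15 ≡ 132 (mod 151)
3^25 ≡ 150 (mod 151)
3^30 ≡ 59 (mod 151)
3^50 ≡ 1 (mod 151) ✓
Thus |⟨3⟩| = ord(3) = 50.
Index = |(Z/151Z)^×| / |⟨3⟩| = 150 / 50 = 3.

3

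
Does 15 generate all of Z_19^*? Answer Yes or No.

Yes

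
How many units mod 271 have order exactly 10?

4

φ(271) = 271 − 1 = 270 = 2 · 3^3 · 5.
In a cyclic group of order 270, there are φ(d) elements of order d for each divisor d of 270, and zero for non-divisors.
10 = 2 · 5 divides 270, and φ(10) = 4.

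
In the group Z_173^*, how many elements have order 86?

φ(173) = 173 − 1 = 172 = 2^2 · 43.
In a cyclic group of order 172, there are φ(d) elements of order d for each divisor d of 172, and zero for non-divisors.
86 = 2 · 43 divides 172, and φ(86) = 42.

42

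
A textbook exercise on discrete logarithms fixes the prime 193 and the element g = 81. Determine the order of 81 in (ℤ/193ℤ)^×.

4

Since 81 ∈ (Z/193Z)^×, its order divides φ(193) = 193 − 1 = 192 = 2^6 · 3.
Divisors of 192: 1, 2, 3, 4, 6, 8, 12, 16, 24, 32, 48, 64, 96, 192.
Test each divisor d:
81^1 ≡ 81 (mod 193)
81^2 ≡ 192 (mod 193)
81^3 ≡ 112 (mod 193)
81^4 ≡ 1 (mod 193) ✓
Hence ord(81) = 4.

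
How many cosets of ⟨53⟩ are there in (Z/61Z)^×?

The order of 53 must divide φ(61) = 61 − 1 = 60 = 2^2 · 3 · 5.
Divisors of 60: 1, 2, 3, 4, 5, 6, 10, 12, 15, 20, 30, 60.
Evaluate successive powers at the divisors of 60:
53^1 ≡ 53 (mod 61)
53^2 ≡ 3 (mod 61)
53^3 ≡ 37 (mod 61)
53^4 ≡ 9 (mod 61)
53^5 ≡ 50 (mod 61)
53^6 ≡ 27 (mod 61)
53^10 ≡ 60 (mod 61)
53^12 ≡ 58 (mod 61)
53^15 ≡ 11 (mod 61)
53^20 ≡ 1 (mod 61) ✓
The order of 53 is 20, so the subgroup it generates has 20 elements.
Index = |(Z/61Z)^×| / |⟨53⟩| = 60 / 20 = 3.

3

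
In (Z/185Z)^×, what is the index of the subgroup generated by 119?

ord(119) | φ(185) = φ(5·37) = (5−1)·(37−1) = 4·36 = 144 = 2^4 · 3^2.
Divisors of 144: 1, 2, 3, 4, 6, 8, 9, 12, 16, 18, 24, 36, 48, 72, 144.
Check 119^d mod 185 for each divisor in increasing order:
119^1 ≡ 119 (mod 185)
119^2 ≡ 101 (mod 185)
119^3 ≡ 179 (mod 185)
119^4 ≡ 26 (mod 185)
119^6 ≡ 36 (mod 185)
119^8 ≡ 121 (mod 185)
119^9 ≡ 154 (mod 185)
119^12 ≡ 1 (mod 185) ✓
Thus |⟨119⟩| = ord(119) = 12.
The index is φ(185) / ord(119) = 144 / 12 = 12.

12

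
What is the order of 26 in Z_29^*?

28

ord(26) | φ(29) = 29 − 1 = 28 = 2^2 · 7.
Divisors of 28: 1, 2, 4, 7, 14, 28.
Test each divisor d:
26^1 ≡ 26 (mod 29)
26^2 ≡ 9 (mod 29)
26^4 ≡ 23 (mod 29)
26^7 ≡ 17 (mod 29)
26^14 ≡ 28 (mod 29)
26^28 ≡ 1 (mod 29) ✓
The smallest such exponent is 28, so the order of 26 is 28.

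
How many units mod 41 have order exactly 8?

4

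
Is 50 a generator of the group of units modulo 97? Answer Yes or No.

φ(97) = 97 − 1 = 96 = 2^5 · 3.
Test 50^(96/q) mod 97 for each prime factor q of 96:
50^48 ≡ 1 (mod 97)  [q = 2: ≡ 1 ✗]
50^32 ≡ 1 (mod 97)  [q = 3: ≡ 1 ✗]
50^48 ≡ 1 shows ord(50) | 48, strictly less than φ(97); not a primitive root.

No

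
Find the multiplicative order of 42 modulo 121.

55

The order of 42 must divide φ(121) = φ(11^2) = 11·(11−1) = 110 = 2 · 5 · 11.
Divisors of 110: 1, 2, 5, 10, 11, 22, 55, 110.
Check 42^d mod 121 for each divisor in increasing order:
42^1 ≡ 42 (mod 121)
42^2 ≡ 70 (mod 121)
42^5 ≡ 100 (mod 121)
42^10 ≡ 78 (mod 121)
42^11 ≡ 9 (mod 121)
42^22 ≡ 81 (mod 121)
42^55 ≡ 1 (mod 121) ✓
The smallest such exponent is 55, so the order of 42 is 55.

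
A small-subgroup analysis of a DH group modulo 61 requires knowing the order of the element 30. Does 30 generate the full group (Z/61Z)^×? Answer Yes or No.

φ(61) = 61 − 1 = 60 = 2^2 · 3 · 5.
It suffices to check that the order of 30 is not a proper divisor of 60: compute 30^(60/q) for q ∈ {2, 3, 5}.
30^30 ≡ 60 (mod 61)  [q = 2: ≢ 1 ✓]
30^20 ≡ 13 (mod 61)  [q = 3: ≢ 1 ✓]
30^12 ≡ 34 (mod 61)  [q = 5: ≢ 1 ✓]
Every test exponent gives a nontrivial residue, hence 30 generates the full group.

Yes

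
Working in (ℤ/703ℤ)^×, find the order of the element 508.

18

By Lagrange's theorem, ord_703(508) divides φ(703) = φ(19·37) = (19−1)·(37−1) = 18·36 = 648 = 2^3 · 3^4.
Divisors of 648: 1, 2, 3, 4, 6, 8, 9, 12, 18, 24, 27, 36, 54, 72, 81, 108, 162, 216, 324, 648.
Test each divisor d:
508^1 ≡ 508
508^2 ≡ 63
508^3 ≡ 369
508^4 ≡ 454
508^6 ≡ 482
508^8 ≡ 137
508^9 ≡ 702
508^12 ≡ 334
508^18 ≡ 1
Therefore the multiplicative order of 508 modulo 703 is 18.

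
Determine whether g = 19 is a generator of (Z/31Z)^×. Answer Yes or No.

No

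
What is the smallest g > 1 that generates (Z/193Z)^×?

5

φ(193) = 193 − 1 = 192 = 2^6 · 3.
g is a primitive root iff g^(192/q) ≢ 1 (mod 193) for each prime q ∈ {2, 3}.
g = 2: 2^96 ≡ 1 — hits 1, so not a primitive root.
g = 3: 3^96 ≡ 1 — hits 1, so not a primitive root.
g = 4: 4^96 ≡ 1 — hits 1, so not a primitive root.
g = 5: 5^96 ≡ 192; 5^64 ≡ 84 — none is 1, so 5 is a primitive root.
Hence the least primitive root of 193 is 5.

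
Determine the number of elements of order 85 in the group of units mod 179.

0

φ(179) = 179 − 1 = 178 = 2 · 89.
In a cyclic group of order 178, there are φ(d) elements of order d for each divisor d of 178, and zero for non-divisors.
Here 178 is not a multiple of 85, so there are no elements of order 85.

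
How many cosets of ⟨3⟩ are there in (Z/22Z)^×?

ord(3) | φ(22) = φ(2)·φ(11) = 1·10 = 10 = 2 · 5.
Divisors of 10: 1, 2, 5, 10.
Test each divisor d:
3^1 ≡ 3 (mod 22)
3^2 ≡ 9 (mod 22)
3^5 ≡ 1 (mod 22) ✓
The order of 3 is 5, so the subgroup it generates has 5 elements.
The index is φ(22) / ord(3) = 10 / 5 = 2.

2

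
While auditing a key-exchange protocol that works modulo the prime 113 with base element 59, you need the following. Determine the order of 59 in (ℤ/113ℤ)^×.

112

ord(59) | φ(113) = 113 − 1 = 112 = 2^4 · 7.
Divisors of 112: 1, 2, 4, 7, 8, 14, 16, 28, 56, 112.
Evaluate successive powers at the divisors of 112:
59^1 ≡ 59
59^2 ≡ 91
59^4 ≡ 32
59^7 ≡ 48
59^8 ≡ 7
59^14 ≡ 44
59^16 ≡ 49
59^28 ≡ 15
59^56 ≡ 112
59^112 ≡ 1
So ord_113(59) = 112.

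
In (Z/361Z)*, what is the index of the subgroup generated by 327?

By Lagrange's theorem, ord_361(327) divides φ(361) = φ(19^2) = 19·(19−1) = 342 = 2 · 3^2 · 19.
Divisors of 342: 1, 2, 3, 6, 9, 18, 19, 38, 57, 114, 171, 342.
Evaluate successive powers at the divisors of 342:
327^1 ≡ 327 (mod 361)
327^2 ≡ 73 (mod 361)
327^3 ≡ 45 (mod 361)
327^6 ≡ 220 (mod 361)
327^9 ≡ 153 (mod 361)
327^18 ≡ 305 (mod 361)
327^19 ≡ 99 (mod 361)
327^38 ≡ 54 (mod 361)
327^57 ≡ 292 (mod 361)
327^114 ≡ 68 (mod 361)
327^171 ≡ 1 (mod 361) ✓
The order of 327 is 171, so the subgroup it generates has 171 elements.
The index is φ(361) / ord(327) = 342 / 171 = 2.

2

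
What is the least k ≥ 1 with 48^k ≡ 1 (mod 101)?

100

The order of 48 must divide φ(101) = 101 − 1 = 100 = 2^2 · 5^2.
Divisors of 100: 1, 2, 4, 5, 10, 20, 25, 50, 100.
Evaluate successive powers at the divisors of 100:
48^1 ≡ 48
48^2 ≡ 82
48^4 ≡ 58
48^5 ≡ 57
48^10 ≡ 17
48^20 ≡ 87
48^25 ≡ 10
48^50 ≡ 100
48^100 ≡ 1
So ord_101(48) = 100.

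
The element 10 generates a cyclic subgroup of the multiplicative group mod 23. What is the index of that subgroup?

1

The order of 10 must divide φ(23) = 23 − 1 = 22 = 2 · 11.
Divisors of 22: 1, 2, 11, 22.
Compute 10^d (mod 23) for the divisors d until we hit 1:
10^1 ≡ 10
10^2 ≡ 8
10^11 ≡ 22
10^22 ≡ 1
So ord_23(10) = 22, hence |⟨10⟩| = 22.
[(Z/23Z)^× : ⟨10⟩] = 22/22 = 1.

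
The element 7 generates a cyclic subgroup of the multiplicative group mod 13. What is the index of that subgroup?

1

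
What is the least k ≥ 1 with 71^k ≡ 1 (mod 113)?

16

The order of 71 must divide φ(113) = 113 − 1 = 112 = 2^4 · 7.
Divisors of 112: 1, 2, 4, 7, 8, 14, 16, 28, 56, 112.
Check 71^d mod 113 for each divisor in increasing order:
71^1 ≡ 71
71^2 ≡ 69
71^4 ≡ 15
71^7 ≡ 35
71^8 ≡ 112
71^14 ≡ 95
71^16 ≡ 1
The smallest such exponent is 16, so the order of 71 is 16.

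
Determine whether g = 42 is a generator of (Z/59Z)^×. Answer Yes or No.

Yes

φ(59) = 59 − 1 = 58 = 2 · 29.
An element g generates (Z/59Z)^× iff g^(58/q) ≢ 1 (mod 59) for each prime q ∈ {2, 29}.
42^29 ≡ 58 (mod 59)  [q = 2: ≢ 1 ✓]
42^2 ≡ 53 (mod 59)  [q = 29: ≢ 1 ✓]
All checks pass, so 42 has order 58 and is a primitive root modulo 59.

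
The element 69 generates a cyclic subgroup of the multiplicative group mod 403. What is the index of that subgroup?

12

By Lagrange's theorem, ord_403(69) divides φ(403) = φ(13·31) = (13−1)·(31−1) = 12·30 = 360 = 2^3 · 3^2 · 5.
Divisors of 360: 1, 2, 3, 4, 5, 6, 8, 9, 10, 12, 15, 18, 20, 24, 30, 36, 40, 45, 60, 72, 90, 120, 180, 360.
Compute 69^d (mod 403) for the divisors d until we hit 1:
69^1 ≡ 69
69^2 ≡ 328
69^3 ≡ 64
69^4 ≡ 386
69^5 ≡ 36
69^6 ≡ 66
69^8 ≡ 289
69^9 ≡ 194
69^10 ≡ 87
69^12 ≡ 326
69^15 ≡ 311
69^18 ≡ 157
69^20 ≡ 315
69^24 ≡ 287
69^30 ≡ 1
Thus |⟨69⟩| = ord(69) = 30.
Index = |(Z/403Z)^×| / |⟨69⟩| = 360 / 30 = 12.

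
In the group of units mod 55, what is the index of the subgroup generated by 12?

10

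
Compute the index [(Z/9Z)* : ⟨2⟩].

ord(2) | φ(9) = φ(3^2) = 3·(3−1) = 6 = 2 · 3.
Divisors of 6: 1, 2, 3, 6.
Test each divisor d:
2^1 ≡ 2
2^2 ≡ 4
2^3 ≡ 8
2^6 ≡ 1
The order of 2 is 6, so the subgroup it generates has 6 elements.
[(Z/9Z)^× : ⟨2⟩] = 6/6 = 1.

1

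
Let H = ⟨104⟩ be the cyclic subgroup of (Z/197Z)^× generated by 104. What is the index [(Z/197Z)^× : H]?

28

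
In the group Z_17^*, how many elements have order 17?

0

φ(17) = 17 − 1 = 16 = 2^4.
In a cyclic group of order 16, there are φ(d) elements of order d for each divisor d of 16, and zero for non-divisors.
17 does not divide 16, so no element of (Z/17Z)^× has order 17.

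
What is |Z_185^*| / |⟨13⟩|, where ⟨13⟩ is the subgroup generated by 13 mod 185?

By Lagrange's theorem, ord_185(13) divides φ(185) = φ(5·37) = (5−1)·(37−1) = 4·36 = 144 = 2^4 · 3^2.
Divisors of 144: 1, 2, 3, 4, 6, 8, 9, 12, 16, 18, 24, 36, 48, 72, 144.
Evaluate successive powers at the divisors of 144:
13^1 ≡ 13 (mod 185)
13^2 ≡ 169 (mod 185)
13^3 ≡ 162 (mod 185)
13^4 ≡ 71 (mod 185)
13^6 ≡ 159 (mod 185)
13^8 ≡ 46 (mod 185)
13^9 ≡ 43 (mod 185)
13^12 ≡ 121 (mod 185)
13^16 ≡ 81 (mod 185)
13^18 ≡ 184 (mod 185)
13^24 ≡ 26 (mod 185)
13^36 ≡ 1 (mod 185) ✓
The order of 13 is 36, so the subgroup it generates has 36 elements.
[(Z/185Z)^× : ⟨13⟩] = 144/36 = 4.

4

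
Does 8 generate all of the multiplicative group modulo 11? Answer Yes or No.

Yes

φ(11) = 11 − 1 = 10 = 2 · 5.
8 is a primitive root mod 11 iff 8^(φ(11)/q) ≢ 1 for every prime q | φ(11), i.e. q ∈ {2, 5}.
8^5 ≡ 10 (mod 11)  [q = 2: ≢ 1 ✓]
8^2 ≡ 9 (mod 11)  [q = 5: ≢ 1 ✓]
Every test exponent gives a nontrivial residue, hence 8 generates the full group.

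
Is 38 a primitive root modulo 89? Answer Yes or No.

φ(89) = 89 − 1 = 88 = 2^3 · 11.
Test 38^(88/q) mod 89 for each prime factor q of 88:
38^44 ≡ 88 (mod 89)  [q = 2: ≢ 1 ✓]
38^8 ≡ 67 (mod 89)  [q = 11: ≢ 1 ✓]
Every test exponent gives a nontrivial residue, hence 38 generates the full group.

Yes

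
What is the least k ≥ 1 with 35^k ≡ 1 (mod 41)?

40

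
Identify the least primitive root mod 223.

φ(223) = 223 − 1 = 222 = 2 · 3 · 37.
g is a primitive root iff g^(222/q) ≢ 1 (mod 223) for each prime q ∈ {2, 3, 37}.
g = 2: 2^111 ≡ 1 — hits 1, so not a primitive root.
g = 3: 3^111 ≡ 222; 3^74 ≡ 183; 3^6 ≡ 60 — none is 1, so 3 is a primitive root.
Hence the least primitive root of 223 is 3.

3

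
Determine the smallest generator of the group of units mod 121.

2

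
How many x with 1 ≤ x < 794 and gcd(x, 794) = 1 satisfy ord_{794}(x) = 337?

0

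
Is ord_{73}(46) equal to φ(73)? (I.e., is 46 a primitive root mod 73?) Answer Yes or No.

φ(73) = 73 − 1 = 72 = 2^3 · 3^2.
An element g generates (Z/73Z)^× iff g^(72/q) ≢ 1 (mod 73) for each prime q ∈ {2, 3}.
46^36 ≡ 1 (mod 73)  [q = 2: ≡ 1 ✗]
46^24 ≡ 1 (mod 73)  [q = 3: ≡ 1 ✗]
Since 46^36 ≡ 1, the order of 46 divides 36 < 72, so 46 is not a primitive root.

No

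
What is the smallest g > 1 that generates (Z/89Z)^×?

3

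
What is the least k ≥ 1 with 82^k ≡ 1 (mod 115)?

44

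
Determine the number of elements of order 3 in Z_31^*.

2

φ(31) = 31 − 1 = 30 = 2 · 3 · 5.
Since (Z/31Z)^× is cyclic of order 30, the number of elements of order d is φ(d) when d | 30 and 0 otherwise.
3 | 30, and φ(3) = 3 − 1 = 2.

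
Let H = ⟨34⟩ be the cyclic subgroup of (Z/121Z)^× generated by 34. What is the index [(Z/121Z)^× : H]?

10

Since 34 ∈ (Z/121Z)^×, its order divides φ(121) = φ(11^2) = 11·(11−1) = 110 = 2 · 5 · 11.
Divisors of 110: 1, 2, 5, 10, 11, 22, 55, 110.
Test each divisor d:
34^1 ≡ 34 (mod 121)
34^2 ≡ 67 (mod 121)
34^5 ≡ 45 (mod 121)
34^10 ≡ 89 (mod 121)
34^11 ≡ 1 (mod 121) ✓
Thus |⟨34⟩| = ord(34) = 11.
Index = |(Z/121Z)^×| / |⟨34⟩| = 110 / 11 = 10.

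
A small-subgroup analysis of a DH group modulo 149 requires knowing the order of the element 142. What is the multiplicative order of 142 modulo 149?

ord(142) | φ(149) = 149 − 1 = 148 = 2^2 · 37.
Divisors of 148: 1, 2, 4, 37, 74, 148.
Test each divisor d:
142^1 ≡ 142
142^2 ≡ 49
142^4 ≡ 17
142^37 ≡ 1
Therefore the multiplicative order of 142 modulo 149 is 37.

37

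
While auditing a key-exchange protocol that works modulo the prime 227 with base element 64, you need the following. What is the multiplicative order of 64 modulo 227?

113

Since 64 ∈ (Z/227Z)^×, its order divides φ(227) = 227 − 1 = 226 = 2 · 113.
Divisors of 226: 1, 2, 113, 226.
Check 64^d mod 227 for each divisor in increasing order:
64^1 ≡ 64 (mod 227)
64^2 ≡ 10 (mod 227)
64^113 ≡ 1 (mod 227) ✓
So ord_227(64) = 113.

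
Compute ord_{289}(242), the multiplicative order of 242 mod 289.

The order of 242 must divide φ(289) = φ(17^2) = 17·(17−1) = 272 = 2^4 · 17.
Divisors of 272: 1, 2, 4, 8, 16, 17, 34, 68, 136, 272.
Compute 242^d (mod 289) for the divisors d until we hit 1:
242^1 ≡ 242 (mod 289)
242^2 ≡ 186 (mod 289)
242^4 ≡ 205 (mod 289)
242^8 ≡ 120 (mod 289)
242^16 ≡ 239 (mod 289)
242^17 ≡ 38 (mod 289)
242^34 ≡ 288 (mod 289)
242^68 ≡ 1 (mod 289) ✓
Therefore the multiplicative order of 242 modulo 289 is 68.

68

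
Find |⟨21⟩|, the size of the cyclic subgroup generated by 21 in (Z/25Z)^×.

By Lagrange's theorem, ord_25(21) divides φ(25) = φ(5^2) = 5·(5−1) = 20 = 2^2 · 5.
Divisors of 20: 1, 2, 4, 5, 10, 20.
Test each divisor d:
21^1 ≡ 21
21^2 ≡ 16
21^4 ≡ 6
21^5 ≡ 1
Therefore the multiplicative order of 21 modulo 25 is 5.

5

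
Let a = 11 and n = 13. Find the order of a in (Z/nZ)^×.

The order of 11 must divide φ(13) = 13 − 1 = 12 = 2^2 · 3.
Divisors of 12: 1, 2, 3, 4, 6, 12.
Check 11^d mod 13 for each divisor in increasing order:
11^1 ≡ 11 (mod 13)
11^2 ≡ 4 (mod 13)
11^3 ≡ 5 (mod 13)
11^4 ≡ 3 (mod 13)
11^6 ≡ 12 (mod 13)
11^12 ≡ 1 (mod 13) ✓
Hence ord(11) = 12.

12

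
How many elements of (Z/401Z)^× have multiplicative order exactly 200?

80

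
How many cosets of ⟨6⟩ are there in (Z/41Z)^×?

1

ord(6) | φ(41) = 41 − 1 = 40 = 2^3 · 5.
Divisors of 40: 1, 2, 4, 5, 8, 10, 20, 40.
Compute 6^d (mod 41) for the divisors d until we hit 1:
6^1 ≡ 6 (mod 41)
6^2 ≡ 36 (mod 41)
6^4 ≡ 25 (mod 41)
6^5 ≡ 27 (mod 41)
6^8 ≡ 10 (mod 41)
6^10 ≡ 32 (mod 41)
6^20 ≡ 40 (mod 41)
6^40 ≡ 1 (mod 41) ✓
So ord_41(6) = 40, hence |⟨6⟩| = 40.
Index = |(Z/41Z)^×| / |⟨6⟩| = 40 / 40 = 1.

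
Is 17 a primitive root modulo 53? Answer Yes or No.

No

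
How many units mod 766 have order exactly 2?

1

φ(766) = φ(2)·φ(383) = 1·382 = 382 = 2 · 191.
(Z/766Z)^× is cyclic (|G| = 382); a cyclic group of order m has exactly φ(d) elements of each order d | m, and none otherwise.
2 | 382, and φ(2) = 2 − 1 = 1.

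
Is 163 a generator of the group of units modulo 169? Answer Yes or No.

Yes

φ(169) = φ(13^2) = 13·(13−1) = 156 = 2^2 · 3 · 13.
163 is a primitive root mod 169 iff 163^(φ(169)/q) ≢ 1 for every prime q | φ(169), i.e. q ∈ {2, 3, 13}.
163^78 ≡ 168 (mod 169)  [q = 2: ≢ 1 ✓]
163^52 ≡ 22 (mod 169)  [q = 3: ≢ 1 ✓]
163^12 ≡ 144 (mod 169)  [q = 13: ≢ 1 ✓]
Every test exponent gives a nontrivial residue, hence 163 generates the full group.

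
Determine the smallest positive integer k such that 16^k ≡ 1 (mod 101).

The order of 16 must divide φ(101) = 101 − 1 = 100 = 2^2 · 5^2.
Divisors of 100: 1, 2, 4, 5, 10, 20, 25, 50, 100.
Compute 16^d (mod 101) for the divisors d until we hit 1:
16^1 ≡ 16 (mod 101)
16^2 ≡ 54 (mod 101)
16^4 ≡ 88 (mod 101)
16^5 ≡ 95 (mod 101)
16^10 ≡ 36 (mod 101)
16^20 ≡ 84 (mod 101)
16^25 ≡ 1 (mod 101) ✓
So ord_101(16) = 25.

25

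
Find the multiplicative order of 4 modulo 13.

ord(4) | φ(13) = 13 − 1 = 12 = 2^2 · 3.
Divisors of 12: 1, 2, 3, 4, 6, 12.
Compute 4^d (mod 13) for the divisors d until we hit 1:
4^1 ≡ 4 (mod 13)
4^2 ≡ 3 (mod 13)
4^3 ≡ 12 (mod 13)
4^4 ≡ 9 (mod 13)
4^6 ≡ 1 (mod 13) ✓
So ord_13(4) = 6.

6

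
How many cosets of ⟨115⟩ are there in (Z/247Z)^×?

18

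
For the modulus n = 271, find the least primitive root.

6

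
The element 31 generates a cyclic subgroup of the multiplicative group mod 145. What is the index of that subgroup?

4

Since 31 ∈ (Z/145Z)^×, its order divides φ(145) = φ(5·29) = (5−1)·(29−1) = 4·28 = 112 = 2^4 · 7.
Divisors of 112: 1, 2, 4, 7, 8, 14, 16, 28, 56, 112.
Check 31^d mod 145 for each divisor in increasing order:
31^1 ≡ 31
31^2 ≡ 91
31^4 ≡ 16
31^7 ≡ 41
31^8 ≡ 111
31^14 ≡ 86
31^16 ≡ 141
31^28 ≡ 1
The order of 31 is 28, so the subgroup it generates has 28 elements.
Index = |(Z/145Z)^×| / |⟨31⟩| = 112 / 28 = 4.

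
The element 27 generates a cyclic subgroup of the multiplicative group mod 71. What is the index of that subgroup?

2

Since 27 ∈ (Z/71Z)^×, its order divides φ(71) = 71 − 1 = 70 = 2 · 5 · 7.
Divisors of 70: 1, 2, 5, 7, 10, 14, 35, 70.
Compute 27^d (mod 71) for the divisors d until we hit 1:
27^1 ≡ 27 (mod 71)
27^2 ≡ 19 (mod 71)
27^5 ≡ 20 (mod 71)
27^7 ≡ 25 (mod 71)
27^10 ≡ 45 (mod 71)
27^14 ≡ 57 (mod 71)
27^35 ≡ 1 (mod 71) ✓
The order of 27 is 35, so the subgroup it generates has 35 elements.
Index = |(Z/71Z)^×| / |⟨27⟩| = 70 / 35 = 2.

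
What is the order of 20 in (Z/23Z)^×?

Since 20 ∈ (Z/23Z)^×, its order divides φ(23) = 23 − 1 = 22 = 2 · 11.
Divisors of 22: 1, 2, 11, 22.
Compute 20^d (mod 23) for the divisors d until we hit 1:
20^1 ≡ 20
20^2 ≡ 9
20^11 ≡ 22
20^22 ≡ 1
The smallest such exponent is 22, so the order of 20 is 22.

22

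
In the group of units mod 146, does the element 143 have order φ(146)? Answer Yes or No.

No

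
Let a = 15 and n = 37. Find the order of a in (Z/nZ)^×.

36

ord(15) | φ(37) = 37 − 1 = 36 = 2^2 · 3^2.
Divisors of 36: 1, 2, 3, 4, 6, 9, 12, 18, 36.
Check 15^d mod 37 for each divisor in increasing order:
15^1 ≡ 15
15^2 ≡ 3
15^3 ≡ 8
15^4 ≡ 9
15^6 ≡ 27
15^9 ≡ 31
15^12 ≡ 26
15^18 ≡ 36
15^36 ≡ 1
Hence ord(15) = 36.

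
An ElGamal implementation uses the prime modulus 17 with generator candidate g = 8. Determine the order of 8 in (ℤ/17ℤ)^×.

The order of 8 must divide φ(17) = 17 − 1 = 16 = 2^4.
Divisors of 16: 1, 2, 4, 8, 16.
Evaluate successive powers at the divisors of 16:
8^1 ≡ 8 (mod 17)
8^2 ≡ 13 (mod 17)
8^4 ≡ 16 (mod 17)
8^8 ≡ 1 (mod 17) ✓
Therefore the multiplicative order of 8 modulo 17 is 8.

8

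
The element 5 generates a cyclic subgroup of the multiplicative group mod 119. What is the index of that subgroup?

Since 5 ∈ (Z/119Z)^×, its order divides φ(119) = φ(7·17) = (7−1)·(17−1) = 6·16 = 96 = 2^5 · 3.
Divisors of 96: 1, 2, 3, 4, 6, 8, 12, 16, 24, 32, 48, 96.
Check 5^d mod 119 for each divisor in increasing order:
5^1 ≡ 5 (mod 119)
5^2 ≡ 25 (mod 119)
5^3 ≡ 6 (mod 119)
5^4 ≡ 30 (mod 119)
5^6 ≡ 36 (mod 119)
5^8 ≡ 67 (mod 119)
5^12 ≡ 106 (mod 119)
5^16 ≡ 86 (mod 119)
5^24 ≡ 50 (mod 119)
5^32 ≡ 18 (mod 119)
5^48 ≡ 1 (mod 119) ✓
So ord_119(5) = 48, hence |⟨5⟩| = 48.
[(Z/119Z)^× : ⟨5⟩] = 96/48 = 2.

2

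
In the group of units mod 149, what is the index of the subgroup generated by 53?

2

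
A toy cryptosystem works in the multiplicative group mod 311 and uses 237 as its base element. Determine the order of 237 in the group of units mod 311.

ord(237) | φ(311) = 311 − 1 = 310 = 2 · 5 · 31.
Divisors of 310: 1, 2, 5, 10, 31, 62, 155, 310.
Test each divisor d:
237^1 ≡ 237 (mod 311)
237^2 ≡ 189 (mod 311)
237^5 ≡ 146 (mod 311)
237^10 ≡ 168 (mod 311)
237^31 ≡ 6 (mod 311)
237^62 ≡ 36 (mod 311)
237^155 ≡ 1 (mod 311) ✓
Therefore the multiplicative order of 237 modulo 311 is 155.

155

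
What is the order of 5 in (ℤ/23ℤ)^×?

22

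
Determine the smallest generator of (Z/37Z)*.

φ(37) = 37 − 1 = 36 = 2^2 · 3^2.
g is a primitive root iff g^(36/q) ≢ 1 (mod 37) for each prime q ∈ {2, 3}.
g = 2: 2^18 ≡ 36; 2^12 ≡ 26 — none is 1, so 2 is a primitive root.
The smallest primitive root modulo 37 is 2.

2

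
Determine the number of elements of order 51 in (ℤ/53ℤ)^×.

0

φ(53) = 53 − 1 = 52 = 2^2 · 13.
(Z/53Z)^× is cyclic (|G| = 52); a cyclic group of order m has exactly φ(d) elements of each order d | m, and none otherwise.
Here 52 is not a multiple of 51, so there are no elements of order 51.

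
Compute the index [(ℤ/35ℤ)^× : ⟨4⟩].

4

The order of 4 must divide φ(35) = φ(5·7) = (5−1)·(7−1) = 4·6 = 24 = 2^3 · 3.
Divisors of 24: 1, 2, 3, 4, 6, 8, 12, 24.
Check 4^d mod 35 for each divisor in increasing order:
4^1 ≡ 4 (mod 35)
4^2 ≡ 16 (mod 35)
4^3 ≡ 29 (mod 35)
4^4 ≡ 11 (mod 35)
4^6 ≡ 1 (mod 35) ✓
So ord_35(4) = 6, hence |⟨4⟩| = 6.
Index = |(Z/35Z)^×| / |⟨4⟩| = 24 / 6 = 4.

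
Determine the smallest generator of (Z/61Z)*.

φ(61) = 61 − 1 = 60 = 2^2 · 3 · 5.
Test candidates g = 2, 3, … against the prime factors q ∈ {2, 3, 5} of φ(61): g is a generator iff g^(60/q) ≢ 1 for every such q.
g = 2: 2^30 ≡ 60; 2^20 ≡ 47; 2^12 ≡ 9 — none is 1, so 2 is a primitive root.
The smallest primitive root modulo 61 is 2.

2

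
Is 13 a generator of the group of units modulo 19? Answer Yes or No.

Yes

φ(19) = 19 − 1 = 18 = 2 · 3^2.
An element g generates (Z/19Z)^× iff g^(18/q) ≢ 1 (mod 19) for each prime q ∈ {2, 3}.
13^9 ≡ 18 (mod 19)  [q = 2: ≢ 1 ✓]
13^6 ≡ 11 (mod 19)  [q = 3: ≢ 1 ✓]
Every test exponent gives a nontrivial residue, hence 13 generates the full group.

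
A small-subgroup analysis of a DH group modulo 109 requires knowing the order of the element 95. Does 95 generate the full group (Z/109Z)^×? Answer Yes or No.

Yes

φ(109) = 109 − 1 = 108 = 2^2 · 3^3.
95 is a primitive root mod 109 iff 95^(φ(109)/q) ≢ 1 for every prime q | φ(109), i.e. q ∈ {2, 3}.
95^54 ≡ 108 (mod 109)  [q = 2: ≢ 1 ✓]
95^36 ≡ 63 (mod 109)  [q = 3: ≢ 1 ✓]
All checks pass, so 95 has order 108 and is a primitive root modulo 109.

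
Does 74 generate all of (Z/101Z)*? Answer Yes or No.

Yes

φ(101) = 101 − 1 = 100 = 2^2 · 5^2.
Test 74^(100/q) mod 101 for each prime factor q of 100:
74^50 ≡ 100 (mod 101)  [q = 2: ≢ 1 ✓]
74^20 ≡ 36 (mod 101)  [q = 5: ≢ 1 ✓]
None equal 1, so ord_101(74) = 100: 74 is a primitive root.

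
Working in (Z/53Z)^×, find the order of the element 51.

52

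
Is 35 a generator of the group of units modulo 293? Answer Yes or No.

No

φ(293) = 293 − 1 = 292 = 2^2 · 73.
Test 35^(292/q) mod 293 for each prime factor q of 292:
35^146 ≡ 1 (mod 293)  [q = 2: ≡ 1 ✗]
35^4 ≡ 172 (mod 293)  [q = 73: ≢ 1 ✓]
35^146 ≡ 1 shows ord(35) | 146, strictly less than φ(293); not a primitive root.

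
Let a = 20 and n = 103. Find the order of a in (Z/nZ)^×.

ord(20) | φ(103) = 103 − 1 = 102 = 2 · 3 · 17.
Divisors of 102: 1, 2, 3, 6, 17, 34, 51, 102.
Check 20^d mod 103 for each divisor in increasing order:
20^1 ≡ 20
20^2 ≡ 91
20^3 ≡ 69
20^6 ≡ 23
20^17 ≡ 47
20^34 ≡ 46
20^51 ≡ 102
20^102 ≡ 1
Therefore the multiplicative order of 20 modulo 103 is 102.

102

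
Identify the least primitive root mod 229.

φ(229) = 229 − 1 = 228 = 2^2 · 3 · 19.
Test candidates g = 2, 3, … against the prime factors q ∈ {2, 3, 19} of φ(229): g is a generator iff g^(228/q) ≢ 1 for every such q.
g = 2: 2^114 ≡ 228; 2^76 ≡ 1 — hits 1, so not a primitive root.
g = 3: 3^114 ≡ 1 — hits 1, so not a primitive root.
g = 4: 4^114 ≡ 1 — hits 1, so not a primitive root.
g = 5: 5^114 ≡ 1 — hits 1, so not a primitive root.
g = 6: 6^114 ≡ 228; 6^76 ≡ 134; 6^12 ≡ 165 — none is 1, so 6 is a primitive root.
The smallest primitive root modulo 229 is 6.

6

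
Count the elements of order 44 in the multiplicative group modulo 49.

0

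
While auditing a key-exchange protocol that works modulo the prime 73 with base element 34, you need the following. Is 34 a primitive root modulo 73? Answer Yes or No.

Yes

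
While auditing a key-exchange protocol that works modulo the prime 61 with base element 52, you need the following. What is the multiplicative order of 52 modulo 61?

10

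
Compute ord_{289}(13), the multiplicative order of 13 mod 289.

68

Since 13 ∈ (Z/289Z)^×, its order divides φ(289) = φ(17^2) = 17·(17−1) = 272 = 2^4 · 17.
Divisors of 272: 1, 2, 4, 8, 16, 17, 34, 68, 136, 272.
Compute 13^d (mod 289) for the divisors d until we hit 1:
13^1 ≡ 13
13^2 ≡ 169
13^4 ≡ 239
13^8 ≡ 188
13^16 ≡ 86
13^17 ≡ 251
13^34 ≡ 288
13^68 ≡ 1
Hence ord(13) = 68.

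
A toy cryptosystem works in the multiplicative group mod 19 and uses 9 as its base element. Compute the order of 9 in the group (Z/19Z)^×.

Since 9 ∈ (Z/19Z)^×, its order divides φ(19) = 19 − 1 = 18 = 2 · 3^2.
Divisors of 18: 1, 2, 3, 6, 9, 18.
Test each divisor d:
9^1 ≡ 9 (mod 19)
9^2 ≡ 5 (mod 19)
9^3 ≡ 7 (mod 19)
9^6 ≡ 11 (mod 19)
9^9 ≡ 1 (mod 19) ✓
The smallest such exponent is 9, so the order of 9 is 9.

9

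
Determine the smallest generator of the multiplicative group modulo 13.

φ(13) = 13 − 1 = 12 = 2^2 · 3.
Test candidates g = 2, 3, … against the prime factors q ∈ {2, 3} of φ(13): g is a generator iff g^(12/q) ≢ 1 for every such q.
g = 2: 2^6 ≡ 12; 2^4 ≡ 3 — none is 1, so 2 is a primitive root.
Hence the least primitive root of 13 is 2.

2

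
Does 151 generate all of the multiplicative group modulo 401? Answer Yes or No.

φ(401) = 401 − 1 = 400 = 2^4 · 5^2.
151 is a primitive root mod 401 iff 151^(φ(401)/q) ≢ 1 for every prime q | φ(401), i.e. q ∈ {2, 5}.
151^200 ≡ 1 (mod 401)  [q = 2: ≡ 1 ✗]
151^80 ≡ 1 (mod 401)  [q = 5: ≡ 1 ✗]
The check at q = 2 fails, so 151 generates a proper subgroup.

No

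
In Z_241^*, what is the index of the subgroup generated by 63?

5

Since 63 ∈ (Z/241Z)^×, its order divides φ(241) = 241 − 1 = 240 = 2^4 · 3 · 5.
Divisors of 240: 1, 2, 3, 4, 5, 6, 8, 10, 12, 15, 16, 20, 24, 30, 40, 48, 60, 80, 120, 240.
Compute 63^d (mod 241) for the divisors d until we hit 1:
63^1 ≡ 63
63^2 ≡ 113
63^3 ≡ 130
63^4 ≡ 237
63^5 ≡ 230
63^6 ≡ 30
63^8 ≡ 16
63^10 ≡ 121
63^12 ≡ 177
63^15 ≡ 115
63^16 ≡ 15
63^20 ≡ 181
63^24 ≡ 240
63^30 ≡ 211
63^40 ≡ 226
63^48 ≡ 1
So ord_241(63) = 48, hence |⟨63⟩| = 48.
Index = |(Z/241Z)^×| / |⟨63⟩| = 240 / 48 = 5.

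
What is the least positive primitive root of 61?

2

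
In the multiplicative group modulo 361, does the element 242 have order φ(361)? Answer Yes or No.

φ(361) = φ(19^2) = 19·(19−1) = 342 = 2 · 3^2 · 19.
Test 242^(342/q) mod 361 for each prime factor q of 342:
242^171 ≡ 360 (mod 361)  [q = 2: ≢ 1 ✓]
242^114 ≡ 292 (mod 361)  [q = 3: ≢ 1 ✓]
242^18 ≡ 134 (mod 361)  [q = 19: ≢ 1 ✓]
None equal 1, so ord_361(242) = 342: 242 is a primitive root.

Yes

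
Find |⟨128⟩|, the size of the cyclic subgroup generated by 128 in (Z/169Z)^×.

156

The order of 128 must divide φ(169) = φ(13^2) = 13·(13−1) = 156 = 2^2 · 3 · 13.
Divisors of 156: 1, 2, 3, 4, 6, 12, 13, 26, 39, 52, 78, 156.
Check 128^d mod 169 for each divisor in increasing order:
128^1 ≡ 128
128^2 ≡ 160
128^3 ≡ 31
128^4 ≡ 81
128^6 ≡ 116
128^12 ≡ 105
128^13 ≡ 89
128^26 ≡ 147
128^39 ≡ 70
128^52 ≡ 146
128^78 ≡ 168
128^156 ≡ 1
The smallest such exponent is 156, so the order of 128 is 156.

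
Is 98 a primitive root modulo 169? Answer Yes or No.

Yes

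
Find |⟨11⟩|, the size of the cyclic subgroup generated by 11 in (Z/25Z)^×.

ord(11) | φ(25) = φ(5^2) = 5·(5−1) = 20 = 2^2 · 5.
Divisors of 20: 1, 2, 4, 5, 10, 20.
Evaluate successive powers at the divisors of 20:
11^1 ≡ 11 (mod 25)
11^2 ≡ 21 (mod 25)
11^4 ≡ 16 (mod 25)
11^5 ≡ 1 (mod 25) ✓
The smallest such exponent is 5, so the order of 11 is 5.

5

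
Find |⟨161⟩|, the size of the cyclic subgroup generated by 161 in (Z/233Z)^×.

ord(161) | φ(233) = 233 − 1 = 232 = 2^3 · 29.
Divisors of 232: 1, 2, 4, 8, 29, 58, 116, 232.
Compute 161^d (mod 233) for the divisors d until we hit 1:
161^1 ≡ 161
161^2 ≡ 58
161^4 ≡ 102
161^8 ≡ 152
161^29 ≡ 89
161^58 ≡ 232
161^116 ≡ 1
So ord_233(161) = 116.

116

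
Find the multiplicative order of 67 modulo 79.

The order of 67 must divide φ(79) = 79 − 1 = 78 = 2 · 3 · 13.
Divisors of 78: 1, 2, 3, 6, 13, 26, 39, 78.
Evaluate successive powers at the divisors of 78:
67^1 ≡ 67 (mod 79)
67^2 ≡ 65 (mod 79)
67^3 ≡ 10 (mod 79)
67^6 ≡ 21 (mod 79)
67^13 ≡ 1 (mod 79) ✓
Hence ord(67) = 13.

13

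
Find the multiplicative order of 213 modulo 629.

72

The order of 213 must divide φ(629) = φ(17·37) = (17−1)·(37−1) = 16·36 = 576 = 2^6 · 3^2.
Divisors of 576: 1, 2, 3, 4, 6, 8, 9, 12, 16, 18, 24, 32, 36, 48, 64, 72, 96, 144, 192, 288, 576.
Evaluate successive powers at the divisors of 576:
213^1 ≡ 213
213^2 ≡ 81
213^3 ≡ 270
213^4 ≡ 271
213^6 ≡ 565
213^8 ≡ 477
213^9 ≡ 332
213^12 ≡ 322
213^16 ≡ 460
213^18 ≡ 149
213^24 ≡ 528
213^32 ≡ 256
213^36 ≡ 186
213^48 ≡ 137
213^64 ≡ 120
213^72 ≡ 1
Hence ord(213) = 72.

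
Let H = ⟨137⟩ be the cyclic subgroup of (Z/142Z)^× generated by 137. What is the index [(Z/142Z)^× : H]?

7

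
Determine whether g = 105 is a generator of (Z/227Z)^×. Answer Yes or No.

Yes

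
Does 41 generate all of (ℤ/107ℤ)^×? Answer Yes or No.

φ(107) = 107 − 1 = 106 = 2 · 53.
An element g generates (Z/107Z)^× iff g^(106/q) ≢ 1 (mod 107) for each prime q ∈ {2, 53}.
41^53 ≡ 1 (mod 107)  [q = 2: ≡ 1 ✗]
41^2 ≡ 76 (mod 107)  [q = 53: ≢ 1 ✓]
41^53 ≡ 1 shows ord(41) | 53, strictly less than φ(107); not a primitive root.

No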